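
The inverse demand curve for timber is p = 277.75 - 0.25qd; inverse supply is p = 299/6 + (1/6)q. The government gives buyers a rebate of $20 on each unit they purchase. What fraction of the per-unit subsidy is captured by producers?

Producer share = 0.4

Pre-subsidy: 277.75 - 0.25q = 299/6 + (1/6)q gives q* = 547 and p* = 141.
With the rebate, buyers effectively pay pb = ps − 20, where ps is the price sellers receive.
On the curves, pb = 277.75 - 0.25q and ps = 299/6 + (1/6)q; the wedge ps − pb = 20 gives 299/6 + (1/6)q − (277.75 - 0.25q) = 20, so q' = 595.
Then pb = 277.75 − 0.25·595 = 129 and ps = 299/6 + (1/6)·595 = 149.
Buyers' price falls by p* − pb = 141 − 129 = 12; sellers' price rises by ps − p* = 149 − 141 = 8.
So producers capture 8/20 = 0.4 of each unit of subsidy.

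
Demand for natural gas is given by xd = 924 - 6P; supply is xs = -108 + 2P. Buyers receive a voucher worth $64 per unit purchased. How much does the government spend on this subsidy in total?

Government cost = $15744

Pre-subsidy: 924 - 6P = -108 + 2P gives P* = 129, x* = 150.
With the rebate, buyers effectively pay Pb = Ps − 64, where Ps is the price sellers receive.
Demand in terms of Ps becomes xd = 924 − 6(Ps − 64) = 1308 - 6Ps. Setting this equal to supply: 1308 - 6Ps = -108 + 2Ps, so Ps = 177.
Buyers pay Pb = 177 − 64 = 113; x' = -108 + 2·177 = 246.
Government outlay = subsidy × quantity = 64 × 246 = 15744.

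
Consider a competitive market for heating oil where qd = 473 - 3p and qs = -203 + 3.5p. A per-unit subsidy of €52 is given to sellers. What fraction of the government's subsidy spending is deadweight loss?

DWL / government spending = 6/35

Pre-subsidy: 473 - 3p = -203 + 3.5p gives p* = 104, q* = 161.
With the subsidy, sellers receive ps = pb + 52 for each unit, where pb is the price buyers pay.
Supply in terms of pb becomes qs = -203 + 3.5(pb + 52) = -21 + 3.5pb. Setting this equal to demand: 473 - 3pb = -21 + 3.5pb, so pb = 76.
Sellers receive ps = 76 + 52 = 128; q' = 473 − 3·76 = 245.
ΔCS = ½(161 + 245)(104 − 76) = 5684; ΔPS = ½(161 + 245)(128 − 104) = 4872.
Government spending = 52 × 245 = 12740.
DWL = ½ × 52 × (245 − 161) = 2184; fraction = 2184 / 12740 = 6/35.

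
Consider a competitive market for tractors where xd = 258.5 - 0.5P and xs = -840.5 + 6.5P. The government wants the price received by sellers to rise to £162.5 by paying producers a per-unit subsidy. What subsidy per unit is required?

Required subsidy s = £77 per unit

At a seller price of 162.5, quantity supplied is -840.5 + 6.5·162.5 = 215.75.
Buyers absorb 215.75 only when they pay Pb with 258.5 − 0.5·Pb = 215.75, i.e. Pb = 85.5.
s = Ps − Pb = 162.5 − 85.5 = 77.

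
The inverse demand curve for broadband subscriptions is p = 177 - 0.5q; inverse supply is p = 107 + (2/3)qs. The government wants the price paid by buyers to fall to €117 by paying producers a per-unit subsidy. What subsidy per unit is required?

Required subsidy s = €70 per unit

At a buyer price of 117, quantity demanded is 354 − 2·117 = 120.
Sellers supply 120 only when they receive ps = 107 + (2/3)·120 = 187.
s = ps − pb = 187 − 117 = 70.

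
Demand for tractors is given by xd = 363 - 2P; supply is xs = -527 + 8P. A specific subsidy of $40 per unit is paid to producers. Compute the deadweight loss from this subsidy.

Pre-subsidy: 363 - 2P = -527 + 8P gives P* = 89, x* = 185.
With the subsidy, sellers receive Ps = Pb + 40 for each unit, where Pb is the price buyers pay.
Supply in terms of Pb becomes xs = -527 + 8(Pb + 40) = -207 + 8Pb. Setting this equal to demand: 363 - 2Pb = -207 + 8Pb, so Pb = 57.
Sellers receive Ps = 57 + 40 = 97; x' = 363 − 2·57 = 249.
The subsidy expands output by 249 − 185 = 64 past the efficient level; on those units the gap between marginal cost and willingness to pay runs from 0 up to 40.
DWL = ½ × 40 × 64 = 1280.

Deadweight loss = $1280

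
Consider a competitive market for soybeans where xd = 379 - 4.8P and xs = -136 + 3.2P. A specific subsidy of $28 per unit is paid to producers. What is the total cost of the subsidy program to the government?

Government cost = $3465.28

Pre-subsidy: 379 - 4.8P = -136 + 3.2P gives P* = 64.375, x* = 70.
With the subsidy, sellers receive Ps = Pb + 28 for each unit, where Pb is the price buyers pay.
Supply in terms of Pb becomes xs = -136 + 3.2(Pb + 28) = -46.4 + 3.2Pb. Setting this equal to demand: 379 - 4.8Pb = -46.4 + 3.2Pb, so Pb = 53.175.
Sellers receive Ps = 53.175 + 28 = 81.175; x' = 379 − 4.8·53.175 = 123.76.
Government outlay = subsidy × quantity = 28 × 123.76 = 3465.28.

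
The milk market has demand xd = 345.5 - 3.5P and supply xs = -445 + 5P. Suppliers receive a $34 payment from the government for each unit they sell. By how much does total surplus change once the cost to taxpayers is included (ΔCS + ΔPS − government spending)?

Pre-subsidy: 345.5 - 3.5P = -445 + 5P gives P* = 93, x* = 20.
With the subsidy, sellers receive Ps = Pb + 34 for each unit, where Pb is the price buyers pay.
Supply in terms of Pb becomes xs = -445 + 5(Pb + 34) = -275 + 5Pb. Setting this equal to demand: 345.5 - 3.5Pb = -275 + 5Pb, so Pb = 73.
Sellers receive Ps = 73 + 34 = 107; x' = 345.5 − 3.5·73 = 90.
ΔCS = ½(20 + 90)(93 − 73) = 1100; ΔPS = ½(20 + 90)(107 − 93) = 770.
Government spending = 34 × 90 = 3060.
Net change = 1100 + 770 − 3060 = -1190. The loss equals the DWL triangle ½·34·70.

Net change in total surplus = -$1190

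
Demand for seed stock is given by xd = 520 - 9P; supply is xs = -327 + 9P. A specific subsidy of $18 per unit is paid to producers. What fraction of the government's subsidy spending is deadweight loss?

DWL / government spending = 81/355

Pre-subsidy: 520 - 9P = -327 + 9P gives P* = 847/18, x* = 96.5.
With the subsidy, sellers receive Ps = Pb + 18 for each unit, where Pb is the price buyers pay.
Supply in terms of Pb becomes xs = -327 + 9(Pb + 18) = -165 + 9Pb. Setting this equal to demand: 520 - 9Pb = -165 + 9Pb, so Pb = 685/18.
Sellers receive Ps = 685/18 + 18 = 1009/18; x' = 520 − 9·(685/18) = 177.5.
ΔCS = ½(96.5 + 177.5)(847/18 − 685/18) = 1233; ΔPS = ½(96.5 + 177.5)(1009/18 − 847/18) = 1233.
Government spending = 18 × 177.5 = 3195.
DWL = ½ × 18 × (177.5 − 96.5) = 729; fraction = 729 / 3195 = 81/355.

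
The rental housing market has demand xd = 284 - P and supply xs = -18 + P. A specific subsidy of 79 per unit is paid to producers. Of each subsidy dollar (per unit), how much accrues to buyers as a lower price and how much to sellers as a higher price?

Buyers gain 39.5 per unit; sellers gain 39.5 per unit

Pre-subsidy: 284 - P = -18 + P gives P* = 151, x* = 133.
With the subsidy, sellers receive Ps = Pb + 79 for each unit, where Pb is the price buyers pay.
Supply in terms of Pb becomes xs = -18 + 1(Pb + 79) = 61 + Pb. Setting this equal to demand: 284 - Pb = 61 + Pb, so Pb = 111.5.
Sellers receive Ps = 111.5 + 79 = 190.5; x' = 284 − 1·111.5 = 172.5.
Buyers' price falls by P* − Pb = 151 − 111.5 = 39.5; sellers' price rises by Ps − P* = 190.5 − 151 = 39.5.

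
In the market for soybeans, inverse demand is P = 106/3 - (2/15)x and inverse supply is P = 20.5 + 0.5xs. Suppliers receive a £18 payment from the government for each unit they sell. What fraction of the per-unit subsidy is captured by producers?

Pre-subsidy: 106/3 - (2/15)x = 20.5 + 0.5x gives x* = 445/19 and P* = 612/19.
With the subsidy, sellers receive Ps = Pb + 18 for each unit, where Pb is the price buyers pay.
On the curves, Pb = 106/3 - (2/15)x and Ps = 20.5 + 0.5x; the wedge Ps − Pb = 18 gives 20.5 + 0.5x − (106/3 - (2/15)x) = 18, so x' = 985/19.
Then Pb = 106/3 − (2/15)·(985/19) = 540/19 and Ps = 20.5 + 0.5·(985/19) = 882/19.
Buyers' price falls by P* − Pb = 612/19 − 540/19 = 72/19; sellers' price rises by Ps − P* = 882/19 − 612/19 = 270/19.
So producers capture (270/19)/18 = 15/19 of each unit of subsidy.

Producer share = 15/19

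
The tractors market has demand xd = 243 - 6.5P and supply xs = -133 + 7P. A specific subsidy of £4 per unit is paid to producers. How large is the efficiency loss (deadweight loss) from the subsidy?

Deadweight loss = 728/27

Pre-subsidy: 243 - 6.5P = -133 + 7P gives P* = 752/27, x* = 1673/27.
With the subsidy, sellers receive Ps = Pb + 4 for each unit, where Pb is the price buyers pay.
Supply in terms of Pb becomes xs = -133 + 7(Pb + 4) = -105 + 7Pb. Setting this equal to demand: 243 - 6.5Pb = -105 + 7Pb, so Pb = 232/9.
Sellers receive Ps = 232/9 + 4 = 268/9; x' = 243 − 6.5·(232/9) = 679/9.
The subsidy expands output by 679/9 − 1673/27 = 364/27 past the efficient level; on those units the gap between marginal cost and willingness to pay runs from 0 up to 4.
DWL = ½ × 4 × 364/27 = 728/27.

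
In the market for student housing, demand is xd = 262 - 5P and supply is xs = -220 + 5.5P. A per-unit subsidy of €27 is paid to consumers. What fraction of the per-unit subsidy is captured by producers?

Producer share = 10/21

Pre-subsidy: 262 - 5P = -220 + 5.5P gives P* = 964/21, x* = 682/21.
With the rebate, buyers effectively pay Pb = Ps − 27, where Ps is the price sellers receive.
Demand in terms of Ps becomes xd = 262 − 5(Ps − 27) = 397 - 5Ps. Setting this equal to supply: 397 - 5Ps = -220 + 5.5Ps, so Ps = 1234/21.
Buyers pay Pb = 1234/21 − 27 = 667/21; x' = -220 + 5.5·(1234/21) = 2167/21.
Buyers' price falls by P* − Pb = 964/21 − 667/21 = 99/7; sellers' price rises by Ps − P* = 1234/21 − 964/21 = 90/7.
So producers capture (90/7)/27 = 10/21 of each unit of subsidy.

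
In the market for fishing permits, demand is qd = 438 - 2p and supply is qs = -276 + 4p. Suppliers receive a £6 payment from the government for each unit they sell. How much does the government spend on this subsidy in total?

Pre-subsidy: 438 - 2p = -276 + 4p gives p* = 119, q* = 200.
With the subsidy, sellers receive ps = pb + 6 for each unit, where pb is the price buyers pay.
Supply in terms of pb becomes qs = -276 + 4(pb + 6) = -252 + 4pb. Setting this equal to demand: 438 - 2pb = -252 + 4pb, so pb = 115.
Sellers receive ps = 115 + 6 = 121; q' = 438 − 2·115 = 208.
Government outlay = subsidy × quantity = 6 × 208 = 1248.

Government cost = £1248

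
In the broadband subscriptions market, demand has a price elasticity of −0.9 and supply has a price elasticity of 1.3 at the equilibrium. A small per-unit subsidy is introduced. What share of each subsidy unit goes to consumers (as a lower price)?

Consumer share = 13/22

For a small subsidy around the equilibrium, the benefit split depends on the relative slopes, which at a point are proportional to the elasticities.
Buyer share = εs/(εs + |εd|) = 1.3/(1.3 + 0.9) = 13/22; seller share = |εd|/(εs + |εd|) = 9/22.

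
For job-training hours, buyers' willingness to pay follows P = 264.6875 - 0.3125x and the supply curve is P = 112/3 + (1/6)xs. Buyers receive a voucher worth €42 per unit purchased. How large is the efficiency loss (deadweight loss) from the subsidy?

Deadweight loss = 42336/23

Pre-subsidy: 264.6875 - 0.3125x = 112/3 + (1/6)x gives x* = 10913/23 and P* = 5355/46.
With the rebate, buyers effectively pay Pb = Ps − 42, where Ps is the price sellers receive.
On the curves, Pb = 264.6875 - 0.3125x and Ps = 112/3 + (1/6)x; the wedge Ps − Pb = 42 gives 112/3 + (1/6)x − (264.6875 - 0.3125x) = 42, so x' = 12929/23.
Then Pb = 264.6875 − 0.3125·(12929/23) = 4095/46 and Ps = 112/3 + (1/6)·(12929/23) = 6027/46.
The subsidy expands output by 12929/23 − 10913/23 = 2016/23 past the efficient level; on those units the gap between marginal cost and willingness to pay runs from 0 up to 42.
DWL = ½ × 42 × 2016/23 = 42336/23.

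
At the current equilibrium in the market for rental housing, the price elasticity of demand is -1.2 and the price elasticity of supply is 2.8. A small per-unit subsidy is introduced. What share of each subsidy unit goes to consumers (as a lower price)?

For a small subsidy around the equilibrium, the benefit split depends on the relative slopes, which at a point are proportional to the elasticities.
Buyer share = εs/(εs + |εd|) = 2.8/(2.8 + 1.2) = 0.7; seller share = |εd|/(εs + |εd|) = 0.3.

Consumer share = 0.7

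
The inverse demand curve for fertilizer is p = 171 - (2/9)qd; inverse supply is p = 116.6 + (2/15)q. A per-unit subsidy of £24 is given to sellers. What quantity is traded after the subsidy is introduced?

Pre-subsidy: 171 - (2/9)q = 116.6 + (2/15)q gives q* = 153 and p* = 137.
With the subsidy, sellers receive ps = pb + 24 for each unit, where pb is the price buyers pay.
On the curves, pb = 171 - (2/9)q and ps = 116.6 + (2/15)q; the wedge ps − pb = 24 gives 116.6 + (2/15)q − (171 - (2/9)q) = 24, so q' = 220.5.
Then pb = 171 − (2/9)·220.5 = 122 and ps = 116.6 + (2/15)·220.5 = 146.

q' = 220.5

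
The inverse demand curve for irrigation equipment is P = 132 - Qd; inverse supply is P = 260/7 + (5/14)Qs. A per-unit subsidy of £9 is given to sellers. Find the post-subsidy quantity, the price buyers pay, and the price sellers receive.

Pre-subsidy: 132 - Q = 260/7 + (5/14)Q gives Q* = 1328/19 and P* = 1180/19.
With the subsidy, sellers receive Ps = Pb + 9 for each unit, where Pb is the price buyers pay.
On the curves, Pb = 132 - Q and Ps = 260/7 + (5/14)Q; the wedge Ps − Pb = 9 gives 260/7 + (5/14)Q − (132 - Q) = 9, so Q' = 1454/19.
Then Pb = 132 − 1·(1454/19) = 1054/19 and Ps = 260/7 + (5/14)·(1454/19) = 1225/19.

Q' = 1454/19; buyers pay 1054/19; sellers receive 1225/19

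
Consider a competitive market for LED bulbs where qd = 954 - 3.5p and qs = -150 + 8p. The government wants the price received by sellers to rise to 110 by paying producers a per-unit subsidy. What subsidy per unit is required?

Required subsidy s = 46 per unit

At a seller price of 110, quantity supplied is -150 + 8·110 = 730.
Buyers absorb 730 only when they pay pb with 954 − 3.5·pb = 730, i.e. pb = 64.
s = ps − pb = 110 − 64 = 46.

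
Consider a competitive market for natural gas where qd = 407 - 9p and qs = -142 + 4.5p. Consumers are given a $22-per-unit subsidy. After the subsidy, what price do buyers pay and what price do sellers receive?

Buyers pay 100/3; sellers receive 166/3

Pre-subsidy: 407 - 9p = -142 + 4.5p gives p* = 122/3, q* = 41.
With the rebate, buyers effectively pay pb = ps − 22, where ps is the price sellers receive.
Demand in terms of ps becomes qd = 407 − 9(ps − 22) = 605 - 9ps. Setting this equal to supply: 605 - 9ps = -142 + 4.5ps, so ps = 166/3.
Buyers pay pb = 166/3 − 22 = 100/3; q' = -142 + 4.5·(166/3) = 107.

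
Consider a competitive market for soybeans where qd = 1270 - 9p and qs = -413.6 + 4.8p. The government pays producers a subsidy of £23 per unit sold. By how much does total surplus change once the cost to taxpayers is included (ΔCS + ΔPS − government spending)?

Net change in total surplus = -£828

Pre-subsidy: 1270 - 9p = -413.6 + 4.8p gives p* = 122, q* = 172.
With the subsidy, sellers receive ps = pb + 23 for each unit, where pb is the price buyers pay.
Supply in terms of pb becomes qs = -413.6 + 4.8(pb + 23) = -303.2 + 4.8pb. Setting this equal to demand: 1270 - 9pb = -303.2 + 4.8pb, so pb = 114.
Sellers receive ps = 114 + 23 = 137; q' = 1270 − 9·114 = 244.
ΔCS = ½(172 + 244)(122 − 114) = 1664; ΔPS = ½(172 + 244)(137 − 122) = 3120.
Government spending = 23 × 244 = 5612.
Net change = 1664 + 3120 − 5612 = -828. The loss equals the DWL triangle ½·23·72.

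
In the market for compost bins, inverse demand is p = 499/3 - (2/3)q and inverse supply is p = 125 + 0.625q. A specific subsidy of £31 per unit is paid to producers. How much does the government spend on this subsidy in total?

Pre-subsidy: 499/3 - (2/3)q = 125 + 0.625q gives q* = 32 and p* = 145.
With the subsidy, sellers receive ps = pb + 31 for each unit, where pb is the price buyers pay.
On the curves, pb = 499/3 - (2/3)q and ps = 125 + 0.625q; the wedge ps − pb = 31 gives 125 + 0.625q − (499/3 - (2/3)q) = 31, so q' = 56.
Then pb = 499/3 − (2/3)·56 = 129 and ps = 125 + 0.625·56 = 160.
Government outlay = subsidy × quantity = 31 × 56 = 1736.

Government cost = £1736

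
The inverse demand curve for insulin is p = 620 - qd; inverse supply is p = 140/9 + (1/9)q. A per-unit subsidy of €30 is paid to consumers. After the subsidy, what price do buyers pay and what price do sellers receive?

Pre-subsidy: 620 - q = 140/9 + (1/9)q gives q* = 544 and p* = 76.
With the rebate, buyers effectively pay pb = ps − 30, where ps is the price sellers receive.
On the curves, pb = 620 - q and ps = 140/9 + (1/9)q; the wedge ps − pb = 30 gives 140/9 + (1/9)q − (620 - q) = 30, so q' = 571.
Then pb = 620 − 1·571 = 49 and ps = 140/9 + (1/9)·571 = 79.

Buyers pay €49; sellers receive €79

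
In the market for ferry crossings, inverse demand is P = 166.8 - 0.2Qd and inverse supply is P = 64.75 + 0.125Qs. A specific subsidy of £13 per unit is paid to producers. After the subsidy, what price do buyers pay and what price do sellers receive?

Pre-subsidy: 166.8 - 0.2Q = 64.75 + 0.125Q gives Q* = 314 and P* = 104.
With the subsidy, sellers receive Ps = Pb + 13 for each unit, where Pb is the price buyers pay.
On the curves, Pb = 166.8 - 0.2Q and Ps = 64.75 + 0.125Q; the wedge Ps − Pb = 13 gives 64.75 + 0.125Q − (166.8 - 0.2Q) = 13, so Q' = 354.
Then Pb = 166.8 − 0.2·354 = 96 and Ps = 64.75 + 0.125·354 = 109.

Buyers pay £96; sellers receive £109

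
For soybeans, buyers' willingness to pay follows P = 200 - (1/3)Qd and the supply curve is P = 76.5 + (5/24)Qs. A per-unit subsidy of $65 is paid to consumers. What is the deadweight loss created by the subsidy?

Pre-subsidy: 200 - (1/3)Q = 76.5 + (5/24)Q gives Q* = 228 and P* = 124.
With the rebate, buyers effectively pay Pb = Ps − 65, where Ps is the price sellers receive.
On the curves, Pb = 200 - (1/3)Q and Ps = 76.5 + (5/24)Q; the wedge Ps − Pb = 65 gives 76.5 + (5/24)Q − (200 - (1/3)Q) = 65, so Q' = 348.
Then Pb = 200 − (1/3)·348 = 84 and Ps = 76.5 + (5/24)·348 = 149.
The subsidy expands output by 348 − 228 = 120 past the efficient level; on those units the gap between marginal cost and willingness to pay runs from 0 up to 65.
DWL = ½ × 65 × 120 = 3900.

Deadweight loss = $3900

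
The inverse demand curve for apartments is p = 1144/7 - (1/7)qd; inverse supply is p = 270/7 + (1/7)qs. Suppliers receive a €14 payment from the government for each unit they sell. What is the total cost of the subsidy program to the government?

Pre-subsidy: 1144/7 - (1/7)q = 270/7 + (1/7)q gives q* = 437 and p* = 101.
With the subsidy, sellers receive ps = pb + 14 for each unit, where pb is the price buyers pay.
On the curves, pb = 1144/7 - (1/7)q and ps = 270/7 + (1/7)q; the wedge ps − pb = 14 gives 270/7 + (1/7)q − (1144/7 - (1/7)q) = 14, so q' = 486.
Then pb = 1144/7 − (1/7)·486 = 94 and ps = 270/7 + (1/7)·486 = 108.
Government outlay = subsidy × quantity = 14 × 486 = 6804.

Government cost = €6804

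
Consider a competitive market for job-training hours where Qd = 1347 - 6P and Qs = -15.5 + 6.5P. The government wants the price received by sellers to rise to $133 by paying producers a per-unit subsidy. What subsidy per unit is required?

Required subsidy s = $50 per unit

At a seller price of 133, quantity supplied is -15.5 + 6.5·133 = 849.
Buyers absorb 849 only when they pay Pb with 1347 − 6·Pb = 849, i.e. Pb = 83.
s = Ps − Pb = 133 − 83 = 50.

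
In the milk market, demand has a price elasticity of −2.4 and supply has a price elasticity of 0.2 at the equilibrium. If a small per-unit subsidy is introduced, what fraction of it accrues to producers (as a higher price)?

For a small subsidy around the equilibrium, the benefit split depends on the relative slopes, which at a point are proportional to the elasticities.
Buyer share = εs/(εs + |εd|) = 0.2/(0.2 + 2.4) = 1/13; seller share = |εd|/(εs + |εd|) = 12/13.
So producers capture 12/13 of the subsidy.

Producer share = 12/13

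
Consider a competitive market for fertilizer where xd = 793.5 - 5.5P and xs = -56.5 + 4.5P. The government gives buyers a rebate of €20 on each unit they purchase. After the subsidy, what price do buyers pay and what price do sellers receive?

Pre-subsidy: 793.5 - 5.5P = -56.5 + 4.5P gives P* = 85, x* = 326.
With the rebate, buyers effectively pay Pb = Ps − 20, where Ps is the price sellers receive.
Demand in terms of Ps becomes xd = 793.5 − 5.5(Ps − 20) = 903.5 - 5.5Ps. Setting this equal to supply: 903.5 - 5.5Ps = -56.5 + 4.5Ps, so Ps = 96.
Buyers pay Pb = 96 − 20 = 76; x' = -56.5 + 4.5·96 = 375.5.

Buyers pay €76; sellers receive €96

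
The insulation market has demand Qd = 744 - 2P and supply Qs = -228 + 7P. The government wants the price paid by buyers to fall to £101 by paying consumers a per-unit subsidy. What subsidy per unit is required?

Required subsidy s = £9 per unit

At a buyer price of 101, quantity demanded is 744 − 2·101 = 542.
Sellers supply 542 only when they receive Ps with -228 + 7·Ps = 542, i.e. Ps = 110.
s = Ps − Pb = 110 − 101 = 9.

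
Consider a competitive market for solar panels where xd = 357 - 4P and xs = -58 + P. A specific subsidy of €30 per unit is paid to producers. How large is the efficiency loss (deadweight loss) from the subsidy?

Deadweight loss = €360

Pre-subsidy: 357 - 4P = -58 + P gives P* = 83, x* = 25.
With the subsidy, sellers receive Ps = Pb + 30 for each unit, where Pb is the price buyers pay.
Supply in terms of Pb becomes xs = -58 + 1(Pb + 30) = -28 + Pb. Setting this equal to demand: 357 - 4Pb = -28 + Pb, so Pb = 77.
Sellers receive Ps = 77 + 30 = 107; x' = 357 − 4·77 = 49.
The subsidy expands output by 49 − 25 = 24 past the efficient level; on those units the gap between marginal cost and willingness to pay runs from 0 up to 30.
DWL = ½ × 30 × 24 = 360.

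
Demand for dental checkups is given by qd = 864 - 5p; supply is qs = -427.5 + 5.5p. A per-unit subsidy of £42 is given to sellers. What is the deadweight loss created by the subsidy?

Pre-subsidy: 864 - 5p = -427.5 + 5.5p gives p* = 123, q* = 249.
With the subsidy, sellers receive ps = pb + 42 for each unit, where pb is the price buyers pay.
Supply in terms of pb becomes qs = -427.5 + 5.5(pb + 42) = -196.5 + 5.5pb. Setting this equal to demand: 864 - 5pb = -196.5 + 5.5pb, so pb = 101.
Sellers receive ps = 101 + 42 = 143; q' = 864 − 5·101 = 359.
The subsidy expands output by 359 − 249 = 110 past the efficient level; on those units the gap between marginal cost and willingness to pay runs from 0 up to 42.
DWL = ½ × 42 × 110 = 2310.

Deadweight loss = £2310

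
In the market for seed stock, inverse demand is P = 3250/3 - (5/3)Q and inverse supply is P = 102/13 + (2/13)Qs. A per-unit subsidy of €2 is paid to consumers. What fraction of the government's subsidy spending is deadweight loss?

DWL / government spending = 39/42022

Pre-subsidy: 3250/3 - (5/3)Q = 102/13 + (2/13)Q gives Q* = 41944/71 and P* = 7010/71.
With the rebate, buyers effectively pay Pb = Ps − 2, where Ps is the price sellers receive.
On the curves, Pb = 3250/3 - (5/3)Q and Ps = 102/13 + (2/13)Q; the wedge Ps − Pb = 2 gives 102/13 + (2/13)Q − (3250/3 - (5/3)Q) = 2, so Q' = 42022/71.
Then Pb = 3250/3 − (5/3)·(42022/71) = 6880/71 and Ps = 102/13 + (2/13)·(42022/71) = 7022/71.
ΔCS = ½(41944/71 + 42022/71)(7010/71 − 6880/71) = 5457790/5041; ΔPS = ½(41944/71 + 42022/71)(7022/71 − 7010/71) = 503796/5041.
Government spending = 2 × 42022/71 = 84044/71.
DWL = ½ × 2 × (42022/71 − 41944/71) = 78/71; fraction = (78/71) / (84044/71) = 39/42022.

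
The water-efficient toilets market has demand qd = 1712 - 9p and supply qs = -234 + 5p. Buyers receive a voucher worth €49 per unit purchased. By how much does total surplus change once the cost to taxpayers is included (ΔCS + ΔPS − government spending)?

Pre-subsidy: 1712 - 9p = -234 + 5p gives p* = 139, q* = 461.
With the rebate, buyers effectively pay pb = ps − 49, where ps is the price sellers receive.
Demand in terms of ps becomes qd = 1712 − 9(ps − 49) = 2153 - 9ps. Setting this equal to supply: 2153 - 9ps = -234 + 5ps, so ps = 170.5.
Buyers pay pb = 170.5 − 49 = 121.5; q' = -234 + 5·170.5 = 618.5.
ΔCS = ½(461 + 618.5)(139 − 121.5) = 9445.625; ΔPS = ½(461 + 618.5)(170.5 − 139) = 17002.125.
Government spending = 49 × 618.5 = 30306.5.
Net change = 9445.625 + 17002.125 − 30306.5 = -3858.75. The loss equals the DWL triangle ½·49·157.5.

Net change in total surplus = -€3858.75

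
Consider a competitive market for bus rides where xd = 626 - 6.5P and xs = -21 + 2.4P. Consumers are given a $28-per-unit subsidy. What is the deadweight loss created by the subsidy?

Deadweight loss = 61152/89

Pre-subsidy: 626 - 6.5P = -21 + 2.4P gives P* = 6470/89, x* = 13659/89.
With the rebate, buyers effectively pay Pb = Ps − 28, where Ps is the price sellers receive.
Demand in terms of Ps becomes xd = 626 − 6.5(Ps − 28) = 808 - 6.5Ps. Setting this equal to supply: 808 - 6.5Ps = -21 + 2.4Ps, so Ps = 8290/89.
Buyers pay Pb = 8290/89 − 28 = 5798/89; x' = -21 + 2.4·(8290/89) = 18027/89.
The subsidy expands output by 18027/89 − 13659/89 = 4368/89 past the efficient level; on those units the gap between marginal cost and willingness to pay runs from 0 up to 28.
DWL = ½ × 28 × 4368/89 = 61152/89.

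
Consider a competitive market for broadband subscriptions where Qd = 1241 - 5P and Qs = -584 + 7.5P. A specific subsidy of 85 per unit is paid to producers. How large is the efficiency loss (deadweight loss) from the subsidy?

Pre-subsidy: 1241 - 5P = -584 + 7.5P gives P* = 146, Q* = 511.
With the subsidy, sellers receive Ps = Pb + 85 for each unit, where Pb is the price buyers pay.
Supply in terms of Pb becomes Qs = -584 + 7.5(Pb + 85) = 53.5 + 7.5Pb. Setting this equal to demand: 1241 - 5Pb = 53.5 + 7.5Pb, so Pb = 95.
Sellers receive Ps = 95 + 85 = 180; Q' = 1241 − 5·95 = 766.
The subsidy expands output by 766 − 511 = 255 past the efficient level; on those units the gap between marginal cost and willingness to pay runs from 0 up to 85.
DWL = ½ × 85 × 255 = 10837.5.

Deadweight loss = 10837.5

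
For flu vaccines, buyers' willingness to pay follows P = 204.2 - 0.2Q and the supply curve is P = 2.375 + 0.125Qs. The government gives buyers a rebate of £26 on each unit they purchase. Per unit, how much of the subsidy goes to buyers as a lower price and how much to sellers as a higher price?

Buyers gain £16 per unit; sellers gain £10 per unit

Pre-subsidy: 204.2 - 0.2Q = 2.375 + 0.125Q gives Q* = 621 and P* = 80.
With the rebate, buyers effectively pay Pb = Ps − 26, where Ps is the price sellers receive.
On the curves, Pb = 204.2 - 0.2Q and Ps = 2.375 + 0.125Q; the wedge Ps − Pb = 26 gives 2.375 + 0.125Q − (204.2 - 0.2Q) = 26, so Q' = 701.
Then Pb = 204.2 − 0.2·701 = 64 and Ps = 2.375 + 0.125·701 = 90.
Buyers' price falls by P* − Pb = 80 − 64 = 16; sellers' price rises by Ps − P* = 90 − 80 = 10.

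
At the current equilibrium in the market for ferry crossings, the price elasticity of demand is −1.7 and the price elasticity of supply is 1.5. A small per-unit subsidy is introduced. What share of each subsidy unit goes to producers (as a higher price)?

Producer share = 0.53125

For a small subsidy around the equilibrium, the benefit split depends on the relative slopes, which at a point are proportional to the elasticities.
Buyer share = εs/(εs + |εd|) = 1.5/(1.5 + 1.7) = 0.46875; seller share = |εd|/(εs + |εd|) = 0.53125.
So producers capture 0.53125 of the subsidy.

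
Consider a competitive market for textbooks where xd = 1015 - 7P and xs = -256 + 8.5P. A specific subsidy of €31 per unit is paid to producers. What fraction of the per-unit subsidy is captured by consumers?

Consumer share = 17/31

Pre-subsidy: 1015 - 7P = -256 + 8.5P gives P* = 82, x* = 441.
With the subsidy, sellers receive Ps = Pb + 31 for each unit, where Pb is the price buyers pay.
Supply in terms of Pb becomes xs = -256 + 8.5(Pb + 31) = 7.5 + 8.5Pb. Setting this equal to demand: 1015 - 7Pb = 7.5 + 8.5Pb, so Pb = 65.
Sellers receive Ps = 65 + 31 = 96; x' = 1015 − 7·65 = 560.
Buyers' price falls by P* − Pb = 82 − 65 = 17; sellers' price rises by Ps − P* = 96 − 82 = 14.
So consumers capture 17/31 = 17/31 of each unit of subsidy.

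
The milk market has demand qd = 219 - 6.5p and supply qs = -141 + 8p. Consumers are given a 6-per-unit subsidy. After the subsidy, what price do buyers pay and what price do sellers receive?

Buyers pay 624/29; sellers receive 798/29

Pre-subsidy: 219 - 6.5p = -141 + 8p gives p* = 720/29, q* = 1671/29.
With the rebate, buyers effectively pay pb = ps − 6, where ps is the price sellers receive.
Demand in terms of ps becomes qd = 219 − 6.5(ps − 6) = 258 - 6.5ps. Setting this equal to supply: 258 - 6.5ps = -141 + 8ps, so ps = 798/29.
Buyers pay pb = 798/29 − 6 = 624/29; q' = -141 + 8·(798/29) = 2295/29.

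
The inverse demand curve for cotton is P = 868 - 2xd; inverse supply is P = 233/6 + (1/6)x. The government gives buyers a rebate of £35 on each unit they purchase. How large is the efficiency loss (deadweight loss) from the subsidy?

Deadweight loss = 3675/13

Pre-subsidy: 868 - 2x = 233/6 + (1/6)x gives x* = 4975/13 and P* = 1334/13.
With the rebate, buyers effectively pay Pb = Ps − 35, where Ps is the price sellers receive.
On the curves, Pb = 868 - 2x and Ps = 233/6 + (1/6)x; the wedge Ps − Pb = 35 gives 233/6 + (1/6)x − (868 - 2x) = 35, so x' = 5185/13.
Then Pb = 868 − 2·(5185/13) = 914/13 and Ps = 233/6 + (1/6)·(5185/13) = 1369/13.
The subsidy expands output by 5185/13 − 4975/13 = 210/13 past the efficient level; on those units the gap between marginal cost and willingness to pay runs from 0 up to 35.
DWL = ½ × 35 × 210/13 = 3675/13.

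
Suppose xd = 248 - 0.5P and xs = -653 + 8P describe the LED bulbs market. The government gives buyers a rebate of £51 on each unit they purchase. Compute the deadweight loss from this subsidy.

Pre-subsidy: 248 - 0.5P = -653 + 8P gives P* = 106, x* = 195.
With the rebate, buyers effectively pay Pb = Ps − 51, where Ps is the price sellers receive.
Demand in terms of Ps becomes xd = 248 − 0.5(Ps − 51) = 273.5 - 0.5Ps. Setting this equal to supply: 273.5 - 0.5Ps = -653 + 8Ps, so Ps = 109.
Buyers pay Pb = 109 − 51 = 58; x' = -653 + 8·109 = 219.
The subsidy expands output by 219 − 195 = 24 past the efficient level; on those units the gap between marginal cost and willingness to pay runs from 0 up to 51.
DWL = ½ × 51 × 24 = 612.

Deadweight loss = £612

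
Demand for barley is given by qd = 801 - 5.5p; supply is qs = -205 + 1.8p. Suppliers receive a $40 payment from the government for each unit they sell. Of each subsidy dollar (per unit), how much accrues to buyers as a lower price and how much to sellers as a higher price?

Buyers gain 720/73 per unit; sellers gain 2200/73 per unit

Pre-subsidy: 801 - 5.5p = -205 + 1.8p gives p* = 10060/73, q* = 3143/73.
With the subsidy, sellers receive ps = pb + 40 for each unit, where pb is the price buyers pay.
Supply in terms of pb becomes qs = -205 + 1.8(pb + 40) = -133 + 1.8pb. Setting this equal to demand: 801 - 5.5pb = -133 + 1.8pb, so pb = 9340/73.
Sellers receive ps = 9340/73 + 40 = 12260/73; q' = 801 − 5.5·(9340/73) = 7103/73.
Buyers' price falls by p* − pb = 10060/73 − 9340/73 = 720/73; sellers' price rises by ps − p* = 12260/73 − 10060/73 = 2200/73.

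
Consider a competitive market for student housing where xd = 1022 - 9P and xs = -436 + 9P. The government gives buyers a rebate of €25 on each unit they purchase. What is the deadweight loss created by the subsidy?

Deadweight loss = €1406.25

Pre-subsidy: 1022 - 9P = -436 + 9P gives P* = 81, x* = 293.
With the rebate, buyers effectively pay Pb = Ps − 25, where Ps is the price sellers receive.
Demand in terms of Ps becomes xd = 1022 − 9(Ps − 25) = 1247 - 9Ps. Setting this equal to supply: 1247 - 9Ps = -436 + 9Ps, so Ps = 93.5.
Buyers pay Pb = 93.5 − 25 = 68.5; x' = -436 + 9·93.5 = 405.5.
The subsidy expands output by 405.5 − 293 = 112.5 past the efficient level; on those units the gap between marginal cost and willingness to pay runs from 0 up to 25.
DWL = ½ × 25 × 112.5 = 1406.25.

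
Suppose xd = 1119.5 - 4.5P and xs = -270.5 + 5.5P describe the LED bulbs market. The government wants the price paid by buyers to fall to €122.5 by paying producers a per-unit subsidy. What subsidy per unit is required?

Required subsidy s = €30 per unit

At a buyer price of 122.5, quantity demanded is 1119.5 − 4.5·122.5 = 568.25.
Sellers supply 568.25 only when they receive Ps with -270.5 + 5.5·Ps = 568.25, i.e. Ps = 152.5.
s = Ps − Pb = 152.5 − 122.5 = 30.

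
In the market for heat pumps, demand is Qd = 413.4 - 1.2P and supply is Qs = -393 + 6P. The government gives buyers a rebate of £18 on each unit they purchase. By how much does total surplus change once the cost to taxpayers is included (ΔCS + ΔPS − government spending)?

Pre-subsidy: 413.4 - 1.2P = -393 + 6P gives P* = 112, Q* = 279.
With the rebate, buyers effectively pay Pb = Ps − 18, where Ps is the price sellers receive.
Demand in terms of Ps becomes Qd = 413.4 − 1.2(Ps − 18) = 435 - 1.2Ps. Setting this equal to supply: 435 - 1.2Ps = -393 + 6Ps, so Ps = 115.
Buyers pay Pb = 115 − 18 = 97; Q' = -393 + 6·115 = 297.
ΔCS = ½(279 + 297)(112 − 97) = 4320; ΔPS = ½(279 + 297)(115 − 112) = 864.
Government spending = 18 × 297 = 5346.
Net change = 4320 + 864 − 5346 = -162. The loss equals the DWL triangle ½·18·18.

Net change in total surplus = -£162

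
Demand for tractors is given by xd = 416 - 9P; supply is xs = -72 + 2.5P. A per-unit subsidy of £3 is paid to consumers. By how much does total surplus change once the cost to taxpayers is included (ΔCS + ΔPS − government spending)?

Pre-subsidy: 416 - 9P = -72 + 2.5P gives P* = 976/23, x* = 784/23.
With the rebate, buyers effectively pay Pb = Ps − 3, where Ps is the price sellers receive.
Demand in terms of Ps becomes xd = 416 − 9(Ps − 3) = 443 - 9Ps. Setting this equal to supply: 443 - 9Ps = -72 + 2.5Ps, so Ps = 1030/23.
Buyers pay Pb = 1030/23 − 3 = 961/23; x' = -72 + 2.5·(1030/23) = 919/23.
ΔCS = ½(784/23 + 919/23)(976/23 − 961/23) = 25545/1058; ΔPS = ½(784/23 + 919/23)(1030/23 − 976/23) = 45981/529.
Government spending = 3 × 919/23 = 2757/23.
Net change = 25545/1058 + 45981/529 − 2757/23 = -405/46. The loss equals the DWL triangle ½·3·135/23.

Net change in total surplus = -405/46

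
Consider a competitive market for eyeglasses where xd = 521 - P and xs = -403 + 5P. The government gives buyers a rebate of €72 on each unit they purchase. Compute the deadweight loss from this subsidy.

Pre-subsidy: 521 - P = -403 + 5P gives P* = 154, x* = 367.
With the rebate, buyers effectively pay Pb = Ps − 72, where Ps is the price sellers receive.
Demand in terms of Ps becomes xd = 521 − 1(Ps − 72) = 593 - Ps. Setting this equal to supply: 593 - Ps = -403 + 5Ps, so Ps = 166.
Buyers pay Pb = 166 − 72 = 94; x' = -403 + 5·166 = 427.
The subsidy expands output by 427 − 367 = 60 past the efficient level; on those units the gap between marginal cost and willingness to pay runs from 0 up to 72.
DWL = ½ × 72 × 60 = 2160.

Deadweight loss = €2160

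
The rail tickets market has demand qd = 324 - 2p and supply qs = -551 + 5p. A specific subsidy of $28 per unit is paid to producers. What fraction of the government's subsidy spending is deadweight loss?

Pre-subsidy: 324 - 2p = -551 + 5p gives p* = 125, q* = 74.
With the subsidy, sellers receive ps = pb + 28 for each unit, where pb is the price buyers pay.
Supply in terms of pb becomes qs = -551 + 5(pb + 28) = -411 + 5pb. Setting this equal to demand: 324 - 2pb = -411 + 5pb, so pb = 105.
Sellers receive ps = 105 + 28 = 133; q' = 324 − 2·105 = 114.
ΔCS = ½(74 + 114)(125 − 105) = 1880; ΔPS = ½(74 + 114)(133 − 125) = 752.
Government spending = 28 × 114 = 3192.
DWL = ½ × 28 × (114 − 74) = 560; fraction = 560 / 3192 = 10/57.

DWL / government spending = 10/57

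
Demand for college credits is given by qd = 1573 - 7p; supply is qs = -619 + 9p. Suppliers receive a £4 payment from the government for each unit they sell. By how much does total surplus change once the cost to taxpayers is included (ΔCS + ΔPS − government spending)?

Net change in total surplus = -£31.5

Pre-subsidy: 1573 - 7p = -619 + 9p gives p* = 137, q* = 614.
With the subsidy, sellers receive ps = pb + 4 for each unit, where pb is the price buyers pay.
Supply in terms of pb becomes qs = -619 + 9(pb + 4) = -583 + 9pb. Setting this equal to demand: 1573 - 7pb = -583 + 9pb, so pb = 134.75.
Sellers receive ps = 134.75 + 4 = 138.75; q' = 1573 − 7·134.75 = 629.75.
ΔCS = ½(614 + 629.75)(137 − 134.75) = 1399.21875; ΔPS = ½(614 + 629.75)(138.75 − 137) = 1088.28125.
Government spending = 4 × 629.75 = 2519.
Net change = 1399.21875 + 1088.28125 − 2519 = -31.5. The loss equals the DWL triangle ½·4·15.75.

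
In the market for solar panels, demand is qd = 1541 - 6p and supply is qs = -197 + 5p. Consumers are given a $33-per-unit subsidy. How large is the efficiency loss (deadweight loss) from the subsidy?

Pre-subsidy: 1541 - 6p = -197 + 5p gives p* = 158, q* = 593.
With the rebate, buyers effectively pay pb = ps − 33, where ps is the price sellers receive.
Demand in terms of ps becomes qd = 1541 − 6(ps − 33) = 1739 - 6ps. Setting this equal to supply: 1739 - 6ps = -197 + 5ps, so ps = 176.
Buyers pay pb = 176 − 33 = 143; q' = -197 + 5·176 = 683.
The subsidy expands output by 683 − 593 = 90 past the efficient level; on those units the gap between marginal cost and willingness to pay runs from 0 up to 33.
DWL = ½ × 33 × 90 = 1485.

Deadweight loss = $1485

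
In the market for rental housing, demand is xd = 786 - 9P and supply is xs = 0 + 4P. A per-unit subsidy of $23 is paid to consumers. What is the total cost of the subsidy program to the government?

Pre-subsidy: 786 - 9P = 0 + 4P gives P* = 786/13, x* = 3144/13.
With the rebate, buyers effectively pay Pb = Ps − 23, where Ps is the price sellers receive.
Demand in terms of Ps becomes xd = 786 − 9(Ps − 23) = 993 - 9Ps. Setting this equal to supply: 993 - 9Ps = 0 + 4Ps, so Ps = 993/13.
Buyers pay Pb = 993/13 − 23 = 694/13; x' = 0 + 4·(993/13) = 3972/13.
Government outlay = subsidy × quantity = 23 × 3972/13 = 91356/13.

Government cost = 91356/13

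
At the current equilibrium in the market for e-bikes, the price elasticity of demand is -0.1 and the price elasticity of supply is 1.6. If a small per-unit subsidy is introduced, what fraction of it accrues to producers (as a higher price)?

For a small subsidy around the equilibrium, the benefit split depends on the relative slopes, which at a point are proportional to the elasticities.
Buyer share = εs/(εs + |εd|) = 1.6/(1.6 + 0.1) = 16/17; seller share = |εd|/(εs + |εd|) = 1/17.
So producers capture 1/17 of the subsidy.

Producer share = 1/17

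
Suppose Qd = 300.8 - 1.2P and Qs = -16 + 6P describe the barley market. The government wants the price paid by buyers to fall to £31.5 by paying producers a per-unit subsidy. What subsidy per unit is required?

At a buyer price of 31.5, quantity demanded is 300.8 − 1.2·31.5 = 263.
Sellers supply 263 only when they receive Ps with -16 + 6·Ps = 263, i.e. Ps = 46.5.
s = Ps − Pb = 46.5 − 31.5 = 15.

Required subsidy s = £15 per unit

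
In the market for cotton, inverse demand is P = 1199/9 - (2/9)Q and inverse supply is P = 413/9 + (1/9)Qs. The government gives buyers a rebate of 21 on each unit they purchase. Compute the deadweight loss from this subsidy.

Deadweight loss = 661.5

Pre-subsidy: 1199/9 - (2/9)Q = 413/9 + (1/9)Q gives Q* = 262 and P* = 75.
With the rebate, buyers effectively pay Pb = Ps − 21, where Ps is the price sellers receive.
On the curves, Pb = 1199/9 - (2/9)Q and Ps = 413/9 + (1/9)Q; the wedge Ps − Pb = 21 gives 413/9 + (1/9)Q − (1199/9 - (2/9)Q) = 21, so Q' = 325.
Then Pb = 1199/9 − (2/9)·325 = 61 and Ps = 413/9 + (1/9)·325 = 82.
The subsidy expands output by 325 − 262 = 63 past the efficient level; on those units the gap between marginal cost and willingness to pay runs from 0 up to 21.
DWL = ½ × 21 × 63 = 661.5.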